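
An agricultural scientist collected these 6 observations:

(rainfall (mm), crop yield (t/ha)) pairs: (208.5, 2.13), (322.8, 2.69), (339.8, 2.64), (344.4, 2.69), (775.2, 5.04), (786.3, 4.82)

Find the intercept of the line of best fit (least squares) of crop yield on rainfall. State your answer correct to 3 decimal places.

1.031

n = 6, Σx = 2777, Σy = 20.01, Σxy = 10832.919, Σx² = 1600950.22
Sxx = Σx² − (Σx)²/n = 1600950.22 − 1285288.166667 = 315662.053333
Sxy = Σxy − (Σx)(Σy)/n = 10832.919 − 9261.295 = 1571.624
b = Sxy/Sxx = 1571.624/315662.053333 = 0.004979
a = ȳ − b·x̄ = 3.335 − 0.004979·462.833333 = 1.030637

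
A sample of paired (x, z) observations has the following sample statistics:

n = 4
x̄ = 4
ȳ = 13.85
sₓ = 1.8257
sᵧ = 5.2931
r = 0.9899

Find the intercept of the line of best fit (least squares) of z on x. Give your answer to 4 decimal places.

2.3703

b = r · sᵧ/sₓ = 0.9899 · 5.2931/1.8257 = 2.869935
a = ȳ − b·x̄ = 13.85 − 2.869935·4 = 2.370261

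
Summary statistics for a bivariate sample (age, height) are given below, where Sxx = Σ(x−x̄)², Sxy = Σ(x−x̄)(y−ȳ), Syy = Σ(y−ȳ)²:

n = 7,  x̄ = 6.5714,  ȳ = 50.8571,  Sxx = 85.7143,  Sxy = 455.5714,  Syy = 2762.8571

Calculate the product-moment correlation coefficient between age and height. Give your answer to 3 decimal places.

r = Sxy/√(Sxx·Syy) = 455.5714/√(236816.362327) = 455.5714/486.637814 = 0.936161

0.936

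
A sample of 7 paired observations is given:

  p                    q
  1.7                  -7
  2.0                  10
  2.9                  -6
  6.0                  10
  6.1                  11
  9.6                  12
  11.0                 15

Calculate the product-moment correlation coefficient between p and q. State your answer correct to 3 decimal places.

0.733

n = 7, Σx = 39.3, Σy = 45, Σxy = 398, Σx² = 301.67, Σy² = 775
Sxx = Σx² − (Σx)²/n = 301.67 − 220.641429 = 81.028571
Sxy = Σxy − (Σx)(Σy)/n = 398 − 252.642857 = 145.357143
Syy = Σy² − (Σy)²/n = 775 − 289.285714 = 485.714286
r = Sxy/√(Sxx·Syy) = 145.357143/√(39356.734694) = 145.357143/198.385319 = 0.732701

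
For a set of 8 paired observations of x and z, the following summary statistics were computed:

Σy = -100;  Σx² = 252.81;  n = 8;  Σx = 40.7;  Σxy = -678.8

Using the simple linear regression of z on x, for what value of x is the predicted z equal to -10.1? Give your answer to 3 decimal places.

4.442

Sxx = Σx² − (Σx)²/n = 252.81 − 207.06125 = 45.74875
Sxy = Σxy − (Σx)(Σy)/n = -678.8 − (-508.75) = -170.05
b = Sxy/Sxx = -170.05/45.74875 = -3.717041
a = ȳ − b·x̄ = -12.5 − (-3.717041)·5.0875 = 6.410448
Set a + b·x = -10.1: x = (-10.1 − 6.410448) / (-3.717041) = 4.441825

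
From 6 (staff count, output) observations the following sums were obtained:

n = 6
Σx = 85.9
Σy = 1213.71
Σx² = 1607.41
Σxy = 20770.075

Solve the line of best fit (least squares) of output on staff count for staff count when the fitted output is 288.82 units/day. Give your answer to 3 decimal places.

Sxx = Σx² − (Σx)²/n = 1607.41 − 1229.801667 = 377.608333
Sxy = Σxy − (Σx)(Σy)/n = 20770.075 − 17376.2815 = 3393.7935
b = Sxy/Sxx = 3393.7935/377.608333 = 8.987602
a = ȳ − b·x̄ = 202.285 − 8.987602·14.316667 = 73.612495
Set a + b·x = 288.82: x = (288.82 − 73.612495) / 8.987602 = 23.944930

23.945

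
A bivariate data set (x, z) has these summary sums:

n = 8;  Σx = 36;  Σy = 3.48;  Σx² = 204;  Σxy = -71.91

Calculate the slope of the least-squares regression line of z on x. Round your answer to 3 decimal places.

Sxx = Σx² − (Σx)²/n = 204 − 162 = 42
Sxy = Σxy − (Σx)(Σy)/n = -71.91 − 15.66 = -87.57
b = Sxy/Sxx = -87.57/42 = -2.085

-2.085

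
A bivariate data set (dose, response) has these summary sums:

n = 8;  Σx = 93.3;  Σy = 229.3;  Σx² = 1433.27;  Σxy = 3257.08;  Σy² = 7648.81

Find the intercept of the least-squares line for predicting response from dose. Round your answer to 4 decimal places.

Sxx = Σx² − (Σx)²/n = 1433.27 − 1088.11125 = 345.15875
Sxy = Σxy − (Σx)(Σy)/n = 3257.08 − 2674.21125 = 582.86875
b = Sxy/Sxx = 582.86875/345.15875 = 1.688698
a = ȳ − b·x̄ = 28.6625 − 1.688698·11.6625 = 8.968064

8.9681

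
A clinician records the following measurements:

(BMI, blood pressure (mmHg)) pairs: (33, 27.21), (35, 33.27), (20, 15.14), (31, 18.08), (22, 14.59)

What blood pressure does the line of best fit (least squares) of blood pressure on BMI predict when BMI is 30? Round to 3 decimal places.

23.557

n = 5, Σx = 141, Σy = 108.29, Σxy = 3246.64, Σx² = 4159
Sxx = Σx² − (Σx)²/n = 4159 − 3976.2 = 182.8
Sxy = Σxy − (Σx)(Σy)/n = 3246.64 − 3053.778 = 192.862
b = Sxy/Sxx = 192.862/182.8 = 1.055044
a = ȳ − b·x̄ = 21.658 − 1.055044·28.2 = -8.094234
ŷ(30) = a + b·30 = -8.094234 + 1.055044·30 = 23.557079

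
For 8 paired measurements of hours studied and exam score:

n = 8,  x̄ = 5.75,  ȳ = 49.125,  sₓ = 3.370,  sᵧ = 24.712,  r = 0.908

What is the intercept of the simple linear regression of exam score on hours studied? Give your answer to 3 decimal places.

10.840

b = r · sᵧ/sₓ = 0.908 · 24.712/3.37 = 6.658307
a = ȳ − b·x̄ = 49.125 − 6.658307·5.75 = 10.839732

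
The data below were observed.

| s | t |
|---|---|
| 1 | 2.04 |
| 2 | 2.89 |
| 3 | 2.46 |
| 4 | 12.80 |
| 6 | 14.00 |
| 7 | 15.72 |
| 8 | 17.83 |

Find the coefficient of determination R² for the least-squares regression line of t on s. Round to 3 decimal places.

n = 7, Σx = 31, Σy = 67.74, Σxy = 403.08, Σx² = 179, Σy² = 943.4326
Sxx = Σx² − (Σx)²/n = 179 − 137.285714 = 41.714286
Sxy = Σxy − (Σx)(Σy)/n = 403.08 − 299.991429 = 103.088571
Syy = Σy² − (Σy)²/n = 943.4326 − 655.529657 = 287.902943
R² = Sxy²/(Sxx·Syy) = (103.088571)²/(41.714286·287.902943) = 0.884892

0.885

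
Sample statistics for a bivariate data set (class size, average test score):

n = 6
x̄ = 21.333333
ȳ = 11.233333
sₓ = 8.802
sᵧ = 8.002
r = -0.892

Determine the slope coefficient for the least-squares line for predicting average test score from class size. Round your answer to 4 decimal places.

b = r · sᵧ/sₓ = -0.892 · 8.002/8.802 = -0.810928

-0.8109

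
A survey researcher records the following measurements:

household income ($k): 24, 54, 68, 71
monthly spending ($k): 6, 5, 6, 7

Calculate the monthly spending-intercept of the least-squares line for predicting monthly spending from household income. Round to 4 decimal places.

5.3340

n = 4, Σx = 217, Σy = 24, Σxy = 1319, Σx² = 13157
Sxx = Σx² − (Σx)²/n = 13157 − 11772.25 = 1384.75
Sxy = Σxy − (Σx)(Σy)/n = 1319 − 1302 = 17
b = Sxy/Sxx = 17/1384.75 = 0.012277
a = ȳ − b·x̄ = 6 − 0.012277·54.25 = 5.333995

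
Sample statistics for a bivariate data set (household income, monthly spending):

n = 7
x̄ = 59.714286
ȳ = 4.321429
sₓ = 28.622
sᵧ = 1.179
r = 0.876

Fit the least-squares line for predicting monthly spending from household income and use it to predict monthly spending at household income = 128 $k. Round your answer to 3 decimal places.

b = r · sᵧ/sₓ = 0.876 · 1.179/28.622 = 0.036084
a = ȳ − b·x̄ = 4.321429 − 0.036084·59.714286 = 2.166683
ŷ(128) = a + b·128 = 2.166683 + 0.036084·128 = 6.785469

6.785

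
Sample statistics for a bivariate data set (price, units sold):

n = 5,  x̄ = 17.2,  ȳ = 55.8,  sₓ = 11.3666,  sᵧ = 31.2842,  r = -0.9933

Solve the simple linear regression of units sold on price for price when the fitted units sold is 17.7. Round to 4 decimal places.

b = r · sᵧ/sₓ = -0.9933 · 31.2842/11.3666 = -2.733851
a = ȳ − b·x̄ = 55.8 − (-2.733851)·17.2 = 102.822245
Set a + b·x = 17.7: x = (17.7 − 102.822245) / (-2.733851) = 31.136383

31.1364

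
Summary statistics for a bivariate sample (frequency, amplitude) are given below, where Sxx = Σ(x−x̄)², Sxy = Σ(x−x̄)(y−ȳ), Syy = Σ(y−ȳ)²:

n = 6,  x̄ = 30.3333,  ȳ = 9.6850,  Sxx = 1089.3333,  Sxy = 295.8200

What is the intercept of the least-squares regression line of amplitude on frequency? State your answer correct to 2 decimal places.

b = Sxy/Sxx = 295.82/1089.3333 = 0.271561
a = ȳ − b·x̄ = 9.685 − 0.271561·30.3333 = 1.447671

1.45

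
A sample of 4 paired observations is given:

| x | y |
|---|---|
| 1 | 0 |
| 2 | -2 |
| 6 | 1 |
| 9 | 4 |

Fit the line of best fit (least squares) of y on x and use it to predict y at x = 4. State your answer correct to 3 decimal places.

n = 4, Σx = 18, Σy = 3, Σxy = 38, Σx² = 122
Sxx = Σx² − (Σx)²/n = 122 − 81 = 41
Sxy = Σxy − (Σx)(Σy)/n = 38 − 13.5 = 24.5
b = Sxy/Sxx = 24.5/41 = 0.597561
a = ȳ − b·x̄ = 0.75 − 0.597561·4.5 = -1.939024
ŷ(4) = a + b·4 = -1.939024 + 0.597561·4 = 0.451220

0.451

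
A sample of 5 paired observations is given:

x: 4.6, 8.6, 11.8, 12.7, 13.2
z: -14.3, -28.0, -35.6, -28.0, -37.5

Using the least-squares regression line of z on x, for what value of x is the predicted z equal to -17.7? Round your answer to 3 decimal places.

n = 5, Σx = 50.9, Σy = -143.4, Σxy = -1577.26, Σx² = 569.89
Sxx = Σx² − (Σx)²/n = 569.89 − 518.162 = 51.728
Sxy = Σxy − (Σx)(Σy)/n = -1577.26 − (-1459.812) = -117.448
b = Sxy/Sxx = -117.448/51.728 = -2.270492
a = ȳ − b·x̄ = -28.68 − (-2.270492)·10.18 = -5.566393
Set a + b·x = -17.7: x = (-17.7 − (-5.566393)) / (-2.270492) = 5.344043

5.344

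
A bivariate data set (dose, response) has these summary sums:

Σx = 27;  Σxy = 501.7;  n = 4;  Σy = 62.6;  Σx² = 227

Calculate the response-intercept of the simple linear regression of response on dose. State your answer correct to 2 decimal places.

3.71

Sxx = Σx² − (Σx)²/n = 227 − 182.25 = 44.75
Sxy = Σxy − (Σx)(Σy)/n = 501.7 − 422.55 = 79.15
b = Sxy/Sxx = 79.15/44.75 = 1.768715
a = ȳ − b·x̄ = 15.65 − 1.768715·6.75 = 3.711173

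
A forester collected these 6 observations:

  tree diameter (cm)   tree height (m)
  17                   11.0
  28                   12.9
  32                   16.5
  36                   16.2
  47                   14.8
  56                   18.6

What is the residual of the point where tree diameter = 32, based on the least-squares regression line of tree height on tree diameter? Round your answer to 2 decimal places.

2.15

n = 6, Σx = 216, Σy = 90, Σxy = 3396.6, Σx² = 8738
Sxx = Σx² − (Σx)²/n = 8738 − 7776 = 962
Sxy = Σxy − (Σx)(Σy)/n = 3396.6 − 3240 = 156.6
b = Sxy/Sxx = 156.6/962 = 0.162786
a = ȳ − b·x̄ = 15 − 0.162786·36 = 9.139709
ŷ(32) = 9.139709 + 0.162786·32 = 14.348857
residual = y − ŷ = 16.5 − 14.348857 = 2.151143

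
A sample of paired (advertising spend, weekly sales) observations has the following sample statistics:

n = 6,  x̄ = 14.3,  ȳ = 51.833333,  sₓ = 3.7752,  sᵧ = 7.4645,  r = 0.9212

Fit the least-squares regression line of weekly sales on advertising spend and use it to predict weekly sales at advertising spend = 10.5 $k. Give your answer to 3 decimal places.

44.912

b = r · sᵧ/sₓ = 0.9212 · 7.4645/3.7752 = 1.821439
a = ȳ − b·x̄ = 51.833333 − 1.821439·14.3 = 25.786752
ŷ(10.5) = a + b·10.5 = 25.786752 + 1.821439·10.5 = 44.911864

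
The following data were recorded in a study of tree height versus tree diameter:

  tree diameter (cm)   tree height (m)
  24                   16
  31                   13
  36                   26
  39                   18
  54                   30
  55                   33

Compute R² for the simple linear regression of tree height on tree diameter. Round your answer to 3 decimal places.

0.763

n = 6, Σx = 239, Σy = 136, Σxy = 5860, Σx² = 10295, Σy² = 3414
Sxx = Σx² − (Σx)²/n = 10295 − 9520.166667 = 774.833333
Sxy = Σxy − (Σx)(Σy)/n = 5860 − 5417.333333 = 442.666667
Syy = Σy² − (Σy)²/n = 3414 − 3082.666667 = 331.333333
R² = Sxy²/(Sxx·Syy) = (442.666667)²/(774.833333·331.333333) = 0.763274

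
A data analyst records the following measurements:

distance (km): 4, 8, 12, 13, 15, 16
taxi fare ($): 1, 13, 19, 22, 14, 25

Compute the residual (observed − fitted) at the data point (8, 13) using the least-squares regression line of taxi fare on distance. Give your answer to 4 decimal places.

2.7097

n = 6, Σx = 68, Σy = 94, Σxy = 1232, Σx² = 874
Sxx = Σx² − (Σx)²/n = 874 − 770.666667 = 103.333333
Sxy = Σxy − (Σx)(Σy)/n = 1232 − 1065.333333 = 166.666667
b = Sxy/Sxx = 166.666667/103.333333 = 1.612903
a = ȳ − b·x̄ = 15.666667 − 1.612903·11.333333 = -2.612903
ŷ(8) = -2.612903 + 1.612903·8 = 10.290323
residual = y − ŷ = 13 − 10.290323 = 2.709677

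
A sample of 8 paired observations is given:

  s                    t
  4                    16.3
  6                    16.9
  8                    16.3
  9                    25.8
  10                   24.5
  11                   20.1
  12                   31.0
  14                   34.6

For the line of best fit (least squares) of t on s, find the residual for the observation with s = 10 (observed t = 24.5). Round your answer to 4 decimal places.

n = 8, Σx = 74, Σy = 185.5, Σxy = 1851.7, Σx² = 758
Sxx = Σx² − (Σx)²/n = 758 − 684.5 = 73.5
Sxy = Σxy − (Σx)(Σy)/n = 1851.7 − 1715.875 = 135.825
b = Sxy/Sxx = 135.825/73.5 = 1.847959
a = ȳ − b·x̄ = 23.1875 − 1.847959·9.25 = 6.093878
ŷ(10) = 6.093878 + 1.847959·10 = 24.573469
residual = y − ŷ = 24.5 − 24.573469 = -0.073469

-0.0735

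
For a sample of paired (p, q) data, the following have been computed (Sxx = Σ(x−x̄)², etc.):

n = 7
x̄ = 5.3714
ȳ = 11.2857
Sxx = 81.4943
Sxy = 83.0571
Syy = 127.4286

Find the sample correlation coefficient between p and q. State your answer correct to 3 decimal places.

r = Sxy/√(Sxx·Syy) = 83.0571/√(10384.704557) = 83.0571/101.905371 = 0.815041

0.815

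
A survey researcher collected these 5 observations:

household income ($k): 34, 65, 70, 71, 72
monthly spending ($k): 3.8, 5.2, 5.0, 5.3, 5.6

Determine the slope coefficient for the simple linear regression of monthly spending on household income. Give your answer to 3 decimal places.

n = 5, Σx = 312, Σy = 24.9, Σxy = 1596.7, Σx² = 20506
Sxx = Σx² − (Σx)²/n = 20506 − 19468.8 = 1037.2
Sxy = Σxy − (Σx)(Σy)/n = 1596.7 − 1553.76 = 42.94
b = Sxy/Sxx = 42.94/1037.2 = 0.041400

0.041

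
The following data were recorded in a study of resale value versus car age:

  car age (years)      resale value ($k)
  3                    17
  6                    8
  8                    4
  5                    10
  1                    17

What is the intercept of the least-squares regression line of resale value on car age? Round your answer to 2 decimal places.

20.59

n = 5, Σx = 23, Σy = 56, Σxy = 198, Σx² = 135
Sxx = Σx² − (Σx)²/n = 135 − 105.8 = 29.2
Sxy = Σxy − (Σx)(Σy)/n = 198 − 257.6 = -59.6
b = Sxy/Sxx = -59.6/29.2 = -2.041096
a = ȳ − b·x̄ = 11.2 − (-2.041096)·4.6 = 20.589041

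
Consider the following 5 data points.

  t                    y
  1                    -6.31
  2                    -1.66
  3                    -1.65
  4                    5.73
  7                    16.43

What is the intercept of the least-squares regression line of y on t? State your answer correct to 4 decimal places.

-10.4367

n = 5, Σx = 17, Σy = 12.54, Σxy = 123.35, Σx² = 79
Sxx = Σx² − (Σx)²/n = 79 − 57.8 = 21.2
Sxy = Σxy − (Σx)(Σy)/n = 123.35 − 42.636 = 80.714
b = Sxy/Sxx = 80.714/21.2 = 3.807264
a = ȳ − b·x̄ = 2.508 − 3.807264·3.4 = -10.436698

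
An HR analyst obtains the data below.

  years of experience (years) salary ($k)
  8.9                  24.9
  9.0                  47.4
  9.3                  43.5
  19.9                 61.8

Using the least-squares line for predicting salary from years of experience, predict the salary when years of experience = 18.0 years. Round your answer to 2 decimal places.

57.92

n = 4, Σx = 47.1, Σy = 177.6, Σxy = 2282.58, Σx² = 642.71
Sxx = Σx² − (Σx)²/n = 642.71 − 554.6025 = 88.1075
Sxy = Σxy − (Σx)(Σy)/n = 2282.58 − 2091.24 = 191.34
b = Sxy/Sxx = 191.34/88.1075 = 2.171665
a = ȳ − b·x̄ = 44.4 − 2.171665·11.775 = 18.828641
ŷ(18.0) = a + b·18.0 = 18.828641 + 2.171665·18 = 57.918616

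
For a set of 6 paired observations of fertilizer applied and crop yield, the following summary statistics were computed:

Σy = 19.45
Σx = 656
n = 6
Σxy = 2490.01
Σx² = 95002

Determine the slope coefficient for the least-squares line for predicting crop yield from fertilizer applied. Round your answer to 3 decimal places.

Sxx = Σx² − (Σx)²/n = 95002 − 71722.666667 = 23279.333333
Sxy = Σxy − (Σx)(Σy)/n = 2490.01 − 2126.533333 = 363.476667
b = Sxy/Sxx = 363.476667/23279.333333 = 0.015614

0.016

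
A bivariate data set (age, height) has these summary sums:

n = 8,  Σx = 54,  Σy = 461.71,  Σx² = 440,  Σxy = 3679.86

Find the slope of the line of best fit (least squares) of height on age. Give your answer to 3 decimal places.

7.461

Sxx = Σx² − (Σx)²/n = 440 − 364.5 = 75.5
Sxy = Σxy − (Σx)(Σy)/n = 3679.86 − 3116.5425 = 563.3175
b = Sxy/Sxx = 563.3175/75.5 = 7.461159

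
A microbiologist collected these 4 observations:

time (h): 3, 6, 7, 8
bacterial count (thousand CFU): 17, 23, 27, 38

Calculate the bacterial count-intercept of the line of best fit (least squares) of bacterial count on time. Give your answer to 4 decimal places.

n = 4, Σx = 24, Σy = 105, Σxy = 682, Σx² = 158
Sxx = Σx² − (Σx)²/n = 158 − 144 = 14
Sxy = Σxy − (Σx)(Σy)/n = 682 − 630 = 52
b = Sxy/Sxx = 52/14 = 3.714286
a = ȳ − b·x̄ = 26.25 − 3.714286·6 = 3.964286

3.9643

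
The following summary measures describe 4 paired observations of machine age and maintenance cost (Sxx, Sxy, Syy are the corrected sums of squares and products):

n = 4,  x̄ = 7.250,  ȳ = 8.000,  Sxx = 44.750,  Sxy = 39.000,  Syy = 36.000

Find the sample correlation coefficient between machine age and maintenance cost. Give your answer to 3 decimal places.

0.972

r = Sxy/√(Sxx·Syy) = 39/√(1611) = 39/40.137264 = 0.971666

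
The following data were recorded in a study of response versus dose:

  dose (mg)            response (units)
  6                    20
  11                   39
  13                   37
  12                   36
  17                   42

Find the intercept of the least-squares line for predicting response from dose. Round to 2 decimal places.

11.73

n = 5, Σx = 59, Σy = 174, Σxy = 2176, Σx² = 759
Sxx = Σx² − (Σx)²/n = 759 − 696.2 = 62.8
Sxy = Σxy − (Σx)(Σy)/n = 2176 − 2053.2 = 122.8
b = Sxy/Sxx = 122.8/62.8 = 1.955414
a = ȳ − b·x̄ = 34.8 − 1.955414·11.8 = 11.726115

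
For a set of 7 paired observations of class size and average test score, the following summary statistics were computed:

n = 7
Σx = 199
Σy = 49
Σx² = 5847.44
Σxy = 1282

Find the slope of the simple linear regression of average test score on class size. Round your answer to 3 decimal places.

-0.584

Sxx = Σx² − (Σx)²/n = 5847.44 − 5657.285714 = 190.154286
Sxy = Σxy − (Σx)(Σy)/n = 1282 − 1393 = -111
b = Sxy/Sxx = -111/190.154286 = -0.583737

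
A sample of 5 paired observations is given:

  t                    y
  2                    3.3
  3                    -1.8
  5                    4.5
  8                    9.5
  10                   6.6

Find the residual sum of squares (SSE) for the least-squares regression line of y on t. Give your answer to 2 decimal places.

31.59

n = 5, Σx = 28, Σy = 22.1, Σxy = 165.7, Σx² = 202, Σy² = 168.19
Sxx = Σx² − (Σx)²/n = 202 − 156.8 = 45.2
Sxy = Σxy − (Σx)(Σy)/n = 165.7 − 123.76 = 41.94
Syy = Σy² − (Σy)²/n = 168.19 − 97.682 = 70.508
b = Sxy/Sxx = 41.94/45.2 = 0.927876
SSE = Syy − b·Sxy = 70.508 − 0.927876·41.94 = 31.592876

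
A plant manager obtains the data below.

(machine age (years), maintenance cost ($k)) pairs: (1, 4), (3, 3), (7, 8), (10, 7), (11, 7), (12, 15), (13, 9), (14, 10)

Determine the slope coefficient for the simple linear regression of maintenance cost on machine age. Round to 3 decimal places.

0.591

n = 8, Σx = 71, Σy = 63, Σxy = 653, Σx² = 789
Sxx = Σx² − (Σx)²/n = 789 − 630.125 = 158.875
Sxy = Σxy − (Σx)(Σy)/n = 653 − 559.125 = 93.875
b = Sxy/Sxx = 93.875/158.875 = 0.590873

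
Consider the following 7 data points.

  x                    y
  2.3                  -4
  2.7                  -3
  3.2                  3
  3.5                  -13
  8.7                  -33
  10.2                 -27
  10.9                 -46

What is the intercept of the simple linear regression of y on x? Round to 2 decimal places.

8.69

n = 7, Σx = 41.5, Σy = -123, Σxy = -1117.1, Σx² = 333.61
Sxx = Σx² − (Σx)²/n = 333.61 − 246.035714 = 87.574286
Sxy = Σxy − (Σx)(Σy)/n = -1117.1 − (-729.214286) = -387.885714
b = Sxy/Sxx = -387.885714/87.574286 = -4.429219
a = ȳ − b·x̄ = -17.571429 − (-4.429219)·5.928571 = 8.687514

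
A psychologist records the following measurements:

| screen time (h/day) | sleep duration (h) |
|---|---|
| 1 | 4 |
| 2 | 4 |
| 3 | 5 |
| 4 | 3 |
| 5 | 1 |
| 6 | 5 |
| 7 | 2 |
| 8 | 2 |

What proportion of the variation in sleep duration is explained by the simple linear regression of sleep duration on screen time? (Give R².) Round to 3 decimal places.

n = 8, Σx = 36, Σy = 26, Σxy = 104, Σx² = 204, Σy² = 100
Sxx = Σx² − (Σx)²/n = 204 − 162 = 42
Sxy = Σxy − (Σx)(Σy)/n = 104 − 117 = -13
Syy = Σy² − (Σy)²/n = 100 − 84.5 = 15.5
R² = Sxy²/(Sxx·Syy) = (-13)²/(42·15.5) = 0.259601

0.260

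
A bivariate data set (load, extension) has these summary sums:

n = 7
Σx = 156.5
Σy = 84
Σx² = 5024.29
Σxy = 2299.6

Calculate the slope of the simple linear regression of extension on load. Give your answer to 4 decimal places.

0.2764

Sxx = Σx² − (Σx)²/n = 5024.29 − 3498.892857 = 1525.397143
Sxy = Σxy − (Σx)(Σy)/n = 2299.6 − 1878 = 421.6
b = Sxy/Sxx = 421.6/1525.397143 = 0.276387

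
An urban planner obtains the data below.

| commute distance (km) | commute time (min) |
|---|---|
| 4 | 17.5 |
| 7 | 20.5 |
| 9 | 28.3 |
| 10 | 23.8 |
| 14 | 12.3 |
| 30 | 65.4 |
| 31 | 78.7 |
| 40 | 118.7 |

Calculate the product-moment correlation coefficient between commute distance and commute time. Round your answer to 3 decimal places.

n = 8, Σx = 145, Σy = 365.2, Σxy = 10028.1, Σx² = 3903, Σy² = 26805.66
Sxx = Σx² − (Σx)²/n = 3903 − 2628.125 = 1274.875
Sxy = Σxy − (Σx)(Σy)/n = 10028.1 − 6619.25 = 3408.85
Syy = Σy² − (Σy)²/n = 26805.66 − 16671.38 = 10134.28
r = Sxy/√(Sxx·Syy) = 3408.85/√(12919940.215) = 3408.85/3594.431835 = 0.948370

0.948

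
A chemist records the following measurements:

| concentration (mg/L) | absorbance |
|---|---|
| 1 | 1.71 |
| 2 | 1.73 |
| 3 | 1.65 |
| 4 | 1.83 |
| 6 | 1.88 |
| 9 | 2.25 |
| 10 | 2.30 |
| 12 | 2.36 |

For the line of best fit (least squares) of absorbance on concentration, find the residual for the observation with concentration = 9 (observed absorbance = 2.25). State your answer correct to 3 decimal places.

n = 8, Σx = 47, Σy = 15.71, Σxy = 100.29, Σx² = 391
Sxx = Σx² − (Σx)²/n = 391 − 276.125 = 114.875
Sxy = Σxy − (Σx)(Σy)/n = 100.29 − 92.29625 = 7.99375
b = Sxy/Sxx = 7.99375/114.875 = 0.069587
a = ȳ − b·x̄ = 1.96375 − 0.069587·5.875 = 1.554929
ŷ(9) = 1.554929 + 0.069587·9 = 2.181208
residual = y − ŷ = 2.25 − 2.181208 = 0.068792

0.069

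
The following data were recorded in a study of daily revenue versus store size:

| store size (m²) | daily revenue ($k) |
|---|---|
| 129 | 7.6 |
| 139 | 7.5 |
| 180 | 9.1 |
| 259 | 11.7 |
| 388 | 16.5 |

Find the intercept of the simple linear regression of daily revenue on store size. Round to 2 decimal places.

2.81

n = 5, Σx = 1095, Σy = 52.4, Σxy = 13093.2, Σx² = 285987
Sxx = Σx² − (Σx)²/n = 285987 − 239805 = 46182
Sxy = Σxy − (Σx)(Σy)/n = 13093.2 − 11475.6 = 1617.6
b = Sxy/Sxx = 1617.6/46182 = 0.035027
a = ȳ − b·x̄ = 10.48 − 0.035027·219 = 2.809167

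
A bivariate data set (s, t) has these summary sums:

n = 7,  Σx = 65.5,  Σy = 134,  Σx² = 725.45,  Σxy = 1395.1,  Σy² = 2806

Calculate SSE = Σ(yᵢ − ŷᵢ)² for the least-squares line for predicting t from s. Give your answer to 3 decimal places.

63.618

Sxx = Σx² − (Σx)²/n = 725.45 − 612.892857 = 112.557143
Sxy = Σxy − (Σx)(Σy)/n = 1395.1 − 1253.857143 = 141.242857
Syy = Σy² − (Σy)²/n = 2806 − 2565.142857 = 240.857143
b = Sxy/Sxx = 141.242857/112.557143 = 1.254855
SSE = Syy − b·Sxy = 240.857143 − 1.254855·141.242857 = 63.617883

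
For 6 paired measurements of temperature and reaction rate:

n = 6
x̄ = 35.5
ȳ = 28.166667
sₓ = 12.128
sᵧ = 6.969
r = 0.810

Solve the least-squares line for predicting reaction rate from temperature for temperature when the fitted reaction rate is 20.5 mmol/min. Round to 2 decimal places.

b = r · sᵧ/sₓ = 0.81 · 6.969/12.128 = 0.465443
a = ȳ − b·x̄ = 28.166667 − 0.465443·35.5 = 11.643448
Set a + b·x = 20.5: x = (20.5 − 11.643448) / 0.465443 = 19.028229

19.03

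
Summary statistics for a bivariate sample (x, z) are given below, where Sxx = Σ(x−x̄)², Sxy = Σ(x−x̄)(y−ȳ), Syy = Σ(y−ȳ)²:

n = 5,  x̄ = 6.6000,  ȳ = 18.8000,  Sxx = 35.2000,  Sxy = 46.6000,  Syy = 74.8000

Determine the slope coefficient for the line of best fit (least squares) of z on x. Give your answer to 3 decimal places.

b = Sxy/Sxx = 46.6/35.2 = 1.323864

1.324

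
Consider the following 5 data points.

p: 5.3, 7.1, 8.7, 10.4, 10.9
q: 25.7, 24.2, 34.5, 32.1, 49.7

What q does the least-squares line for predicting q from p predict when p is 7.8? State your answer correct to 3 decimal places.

n = 5, Σx = 42.4, Σy = 166.2, Σxy = 1483.75, Σx² = 381.16
Sxx = Σx² − (Σx)²/n = 381.16 − 359.552 = 21.608
Sxy = Σxy − (Σx)(Σy)/n = 1483.75 − 1409.376 = 74.374
b = Sxy/Sxx = 74.374/21.608 = 3.441966
a = ȳ − b·x̄ = 33.24 − 3.441966·8.48 = 4.052129
ŷ(7.8) = a + b·7.8 = 4.052129 + 3.441966·7.8 = 30.899463

30.899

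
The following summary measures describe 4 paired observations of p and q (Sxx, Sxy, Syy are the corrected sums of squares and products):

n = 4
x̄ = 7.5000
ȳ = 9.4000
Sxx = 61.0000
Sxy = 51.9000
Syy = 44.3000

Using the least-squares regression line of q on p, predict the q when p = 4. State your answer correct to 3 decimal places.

b = Sxy/Sxx = 51.9/61 = 0.850820
a = ȳ − b·x̄ = 9.4 − 0.850820·7.5 = 3.018852
ŷ(4) = a + b·4 = 3.018852 + 0.850820·4 = 6.422131

6.422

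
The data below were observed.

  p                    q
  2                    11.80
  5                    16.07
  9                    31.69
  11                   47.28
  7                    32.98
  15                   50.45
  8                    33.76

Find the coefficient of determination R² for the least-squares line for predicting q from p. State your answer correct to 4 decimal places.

n = 7, Σx = 57, Σy = 224.03, Σxy = 2166.93, Σx² = 569, Σy² = 8409.7599
Sxx = Σx² − (Σx)²/n = 569 − 464.142857 = 104.857143
Sxy = Σxy − (Σx)(Σy)/n = 2166.93 − 1824.244286 = 342.685714
Syy = Σy² − (Σy)²/n = 8409.7599 − 7169.920129 = 1239.839771
R² = Sxy²/(Sxx·Syy) = (342.685714)²/(104.857143·1239.839771) = 0.903293

0.9033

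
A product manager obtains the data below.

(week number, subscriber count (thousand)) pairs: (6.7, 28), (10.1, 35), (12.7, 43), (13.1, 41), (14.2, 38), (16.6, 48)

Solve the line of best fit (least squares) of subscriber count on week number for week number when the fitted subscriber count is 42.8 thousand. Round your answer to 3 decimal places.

14.357

n = 6, Σx = 73.4, Σy = 233, Σxy = 2960.7, Σx² = 957
Sxx = Σx² − (Σx)²/n = 957 − 897.926667 = 59.073333
Sxy = Σxy − (Σx)(Σy)/n = 2960.7 − 2850.366667 = 110.333333
b = Sxy/Sxx = 110.333333/59.073333 = 1.867735
a = ȳ − b·x̄ = 38.833333 − 1.867735·12.233333 = 15.984708
Set a + b·x = 42.8: x = (42.8 − 15.984708) / 1.867735 = 14.357118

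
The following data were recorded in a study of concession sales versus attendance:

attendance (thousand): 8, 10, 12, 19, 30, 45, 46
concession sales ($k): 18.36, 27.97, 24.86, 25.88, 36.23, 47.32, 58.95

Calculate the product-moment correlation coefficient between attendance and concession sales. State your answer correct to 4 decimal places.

n = 7, Σx = 170, Σy = 239.57, Σxy = 7144.62, Σx² = 5710, Σy² = 9434.1023
Sxx = Σx² − (Σx)²/n = 5710 − 4128.571429 = 1581.428571
Sxy = Σxy − (Σx)(Σy)/n = 7144.62 − 5818.128571 = 1326.491429
Syy = Σy² − (Σy)²/n = 9434.1023 − 8199.112129 = 1234.990171
r = Sxy/√(Sxx·Syy) = 1326.491429/√(1953048.742531) = 1326.491429/1397.515203 = 0.949179

0.9492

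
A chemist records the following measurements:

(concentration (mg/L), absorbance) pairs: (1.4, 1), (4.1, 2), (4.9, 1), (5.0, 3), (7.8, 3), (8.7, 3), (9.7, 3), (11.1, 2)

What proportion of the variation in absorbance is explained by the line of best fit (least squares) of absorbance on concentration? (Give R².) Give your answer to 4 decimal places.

n = 8, Σx = 52.7, Σy = 18, Σxy = 130.3, Σx² = 421.61, Σy² = 46
Sxx = Σx² − (Σx)²/n = 421.61 − 347.16125 = 74.44875
Sxy = Σxy − (Σx)(Σy)/n = 130.3 − 118.575 = 11.725
Syy = Σy² − (Σy)²/n = 46 − 40.5 = 5.5
R² = Sxy²/(Sxx·Syy) = (11.725)²/(74.44875·5.5) = 0.335742

0.3357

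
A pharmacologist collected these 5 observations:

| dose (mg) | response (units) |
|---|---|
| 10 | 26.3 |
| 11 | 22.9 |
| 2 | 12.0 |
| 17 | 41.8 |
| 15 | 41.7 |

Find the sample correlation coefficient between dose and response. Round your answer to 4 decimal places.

n = 5, Σx = 55, Σy = 144.7, Σxy = 1875, Σx² = 739, Σy² = 4846.23
Sxx = Σx² − (Σx)²/n = 739 − 605 = 134
Sxy = Σxy − (Σx)(Σy)/n = 1875 − 1591.7 = 283.3
Syy = Σy² − (Σy)²/n = 4846.23 − 4187.618 = 658.612
r = Sxy/√(Sxx·Syy) = 283.3/√(88254.008) = 283.3/297.075761 = 0.953629

0.9536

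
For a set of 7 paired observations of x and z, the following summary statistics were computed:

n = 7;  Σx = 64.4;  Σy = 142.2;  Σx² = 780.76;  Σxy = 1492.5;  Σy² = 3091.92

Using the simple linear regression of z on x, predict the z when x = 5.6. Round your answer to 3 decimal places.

16.791

Sxx = Σx² − (Σx)²/n = 780.76 − 592.48 = 188.28
Sxy = Σxy − (Σx)(Σy)/n = 1492.5 − 1308.24 = 184.26
b = Sxy/Sxx = 184.26/188.28 = 0.978649
a = ȳ − b·x̄ = 20.314286 − 0.978649·9.2 = 11.310717
ŷ(5.6) = a + b·5.6 = 11.310717 + 0.978649·5.6 = 16.791150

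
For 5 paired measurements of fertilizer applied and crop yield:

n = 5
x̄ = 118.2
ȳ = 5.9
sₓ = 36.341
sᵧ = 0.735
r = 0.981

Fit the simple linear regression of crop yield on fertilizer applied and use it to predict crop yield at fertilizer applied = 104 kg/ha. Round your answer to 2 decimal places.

5.62

b = r · sᵧ/sₓ = 0.981 · 0.735/36.341 = 0.019841
a = ȳ − b·x̄ = 5.9 − 0.019841·118.2 = 3.554816
ŷ(104) = a + b·104 = 3.554816 + 0.019841·104 = 5.618260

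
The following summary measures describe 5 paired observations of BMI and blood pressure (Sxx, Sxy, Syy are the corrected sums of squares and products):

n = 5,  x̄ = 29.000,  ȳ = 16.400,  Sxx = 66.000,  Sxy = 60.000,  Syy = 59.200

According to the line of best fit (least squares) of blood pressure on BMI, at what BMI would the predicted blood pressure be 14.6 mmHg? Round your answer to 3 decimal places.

b = Sxy/Sxx = 60/66 = 0.909091
a = ȳ − b·x̄ = 16.4 − 0.909091·29 = -9.963636
Set a + b·x = 14.6: x = (14.6 − (-9.963636)) / 0.909091 = 27.02

27.020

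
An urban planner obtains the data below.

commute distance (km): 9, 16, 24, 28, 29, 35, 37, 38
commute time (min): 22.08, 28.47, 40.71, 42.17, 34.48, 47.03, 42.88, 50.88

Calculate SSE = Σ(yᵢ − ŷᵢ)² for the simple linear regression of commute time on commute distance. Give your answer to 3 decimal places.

93.978

n = 8, Σx = 216, Σy = 308.7, Σxy = 8978.01, Σx² = 6576, Σy² = 12561.8404
Sxx = Σx² − (Σx)²/n = 6576 − 5832 = 744
Sxy = Σxy − (Σx)(Σy)/n = 8978.01 − 8334.9 = 643.11
Syy = Σy² − (Σy)²/n = 12561.8404 − 11911.96125 = 649.87915
b = Sxy/Sxx = 643.11/744 = 0.864395
SSE = Syy − b·Sxy = 649.87915 − 0.864395·643.11 = 93.977978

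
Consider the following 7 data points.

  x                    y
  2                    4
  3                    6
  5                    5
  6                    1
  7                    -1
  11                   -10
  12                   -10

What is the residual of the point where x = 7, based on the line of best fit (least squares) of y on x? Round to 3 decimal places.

n = 7, Σx = 46, Σy = -5, Σxy = -180, Σx² = 388
Sxx = Σx² − (Σx)²/n = 388 − 302.285714 = 85.714286
Sxy = Σxy − (Σx)(Σy)/n = -180 − (-32.857143) = -147.142857
b = Sxy/Sxx = -147.142857/85.714286 = -1.716667
a = ȳ − b·x̄ = -0.714286 − (-1.716667)·6.571429 = 10.566667
ŷ(7) = 10.566667 + (-1.716667)·7 = -1.45
residual = y − ŷ = -1 − (-1.45) = 0.45

0.450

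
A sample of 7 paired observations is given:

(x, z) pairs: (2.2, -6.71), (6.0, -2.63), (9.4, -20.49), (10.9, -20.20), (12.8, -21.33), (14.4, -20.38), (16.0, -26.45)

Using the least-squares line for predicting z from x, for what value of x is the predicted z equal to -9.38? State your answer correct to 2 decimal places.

5.49

n = 7, Σx = 71.7, Σy = -118.19, Σxy = -1433.024, Σx² = 875.21
Sxx = Σx² − (Σx)²/n = 875.21 − 734.412857 = 140.797143
Sxy = Σxy − (Σx)(Σy)/n = -1433.024 − (-1210.603286) = -222.420714
b = Sxy/Sxx = -222.420714/140.797143 = -1.579725
a = ȳ − b·x̄ = -16.884286 − (-1.579725)·10.242857 = -0.703392
Set a + b·x = -9.38: x = (-9.38 − (-0.703392)) / (-1.579725) = 5.492481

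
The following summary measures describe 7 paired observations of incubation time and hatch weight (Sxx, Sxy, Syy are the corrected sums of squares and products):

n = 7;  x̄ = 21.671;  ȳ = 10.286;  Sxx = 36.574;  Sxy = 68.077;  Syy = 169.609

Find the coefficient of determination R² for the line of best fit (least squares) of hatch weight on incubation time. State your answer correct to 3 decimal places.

R² = Sxy²/(Sxx·Syy) = (68.077)²/(36.574·169.609) = 0.747101

0.747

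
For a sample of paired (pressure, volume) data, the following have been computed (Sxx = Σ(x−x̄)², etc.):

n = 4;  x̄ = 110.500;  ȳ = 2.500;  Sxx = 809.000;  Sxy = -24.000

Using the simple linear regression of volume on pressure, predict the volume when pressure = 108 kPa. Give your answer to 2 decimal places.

b = Sxy/Sxx = -24/809 = -0.029666
a = ȳ − b·x̄ = 2.5 − (-0.029666)·110.5 = 5.778121
ŷ(108) = a + b·108 = 5.778121 + (-0.029666)·108 = 2.574166

2.57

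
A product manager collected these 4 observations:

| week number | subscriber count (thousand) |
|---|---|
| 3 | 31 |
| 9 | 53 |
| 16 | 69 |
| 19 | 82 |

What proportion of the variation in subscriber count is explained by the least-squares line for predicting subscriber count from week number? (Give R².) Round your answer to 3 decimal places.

0.988

n = 4, Σx = 47, Σy = 235, Σxy = 3232, Σx² = 707, Σy² = 15255
Sxx = Σx² − (Σx)²/n = 707 − 552.25 = 154.75
Sxy = Σxy − (Σx)(Σy)/n = 3232 − 2761.25 = 470.75
Syy = Σy² − (Σy)²/n = 15255 − 13806.25 = 1448.75
R² = Sxy²/(Sxx·Syy) = (470.75)²/(154.75·1448.75) = 0.988454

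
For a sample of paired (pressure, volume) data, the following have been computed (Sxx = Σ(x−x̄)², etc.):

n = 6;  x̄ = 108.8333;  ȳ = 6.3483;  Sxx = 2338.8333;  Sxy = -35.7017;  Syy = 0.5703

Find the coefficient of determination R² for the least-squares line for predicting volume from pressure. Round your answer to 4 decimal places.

R² = Sxy²/(Sxx·Syy) = (-35.7017)²/(2338.8333·0.5703) = 0.955598

0.9556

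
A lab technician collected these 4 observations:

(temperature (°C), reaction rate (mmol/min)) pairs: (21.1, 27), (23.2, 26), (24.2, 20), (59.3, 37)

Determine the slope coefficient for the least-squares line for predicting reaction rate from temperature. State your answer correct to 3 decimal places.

0.336

n = 4, Σx = 127.8, Σy = 110, Σxy = 3851, Σx² = 5085.58
Sxx = Σx² − (Σx)²/n = 5085.58 − 4083.21 = 1002.37
Sxy = Σxy − (Σx)(Σy)/n = 3851 − 3514.5 = 336.5
b = Sxy/Sxx = 336.5/1002.37 = 0.335704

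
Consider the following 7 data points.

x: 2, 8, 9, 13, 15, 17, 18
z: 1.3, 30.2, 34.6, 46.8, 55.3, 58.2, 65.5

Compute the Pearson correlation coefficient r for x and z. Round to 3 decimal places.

n = 7, Σx = 82, Σy = 291.9, Σxy = 4161.9, Σx² = 1156, Σy² = 15036.71
Sxx = Σx² − (Σx)²/n = 1156 − 960.571429 = 195.428571
Sxy = Σxy − (Σx)(Σy)/n = 4161.9 − 3419.4 = 742.5
Syy = Σy² − (Σy)²/n = 15036.71 − 12172.23 = 2864.48
r = Sxy/√(Sxx·Syy) = 742.5/√(559801.234286) = 742.5/748.198660 = 0.992383

0.992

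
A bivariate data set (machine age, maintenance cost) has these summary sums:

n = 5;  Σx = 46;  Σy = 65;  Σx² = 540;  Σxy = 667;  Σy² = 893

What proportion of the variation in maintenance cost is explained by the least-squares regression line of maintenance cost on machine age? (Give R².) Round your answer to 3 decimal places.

0.849

Sxx = Σx² − (Σx)²/n = 540 − 423.2 = 116.8
Sxy = Σxy − (Σx)(Σy)/n = 667 − 598 = 69
Syy = Σy² − (Σy)²/n = 893 − 845 = 48
R² = Sxy²/(Sxx·Syy) = (69)²/(116.8·48) = 0.849208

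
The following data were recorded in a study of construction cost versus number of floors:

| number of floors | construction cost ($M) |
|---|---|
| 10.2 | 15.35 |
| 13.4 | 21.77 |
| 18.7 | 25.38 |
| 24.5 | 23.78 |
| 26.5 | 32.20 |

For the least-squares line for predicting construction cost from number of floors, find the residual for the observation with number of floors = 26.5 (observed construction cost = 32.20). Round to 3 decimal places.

2.549

n = 5, Σx = 93.3, Σy = 118.48, Σxy = 2358.804, Σx² = 1935.79
Sxx = Σx² − (Σx)²/n = 1935.79 − 1740.978 = 194.812
Sxy = Σxy − (Σx)(Σy)/n = 2358.804 − 2210.8368 = 147.9672
b = Sxy/Sxx = 147.9672/194.812 = 0.759538
a = ȳ − b·x̄ = 23.696 − 0.759538·18.66 = 9.523013
ŷ(26.5) = 9.523013 + 0.759538·26.5 = 29.650781
residual = y − ŷ = 32.20 − 29.650781 = 2.549219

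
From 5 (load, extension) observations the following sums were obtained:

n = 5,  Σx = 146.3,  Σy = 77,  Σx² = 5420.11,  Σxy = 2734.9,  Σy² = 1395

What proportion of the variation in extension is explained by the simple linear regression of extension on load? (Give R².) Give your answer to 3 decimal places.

Sxx = Σx² − (Σx)²/n = 5420.11 − 4280.738 = 1139.372
Sxy = Σxy − (Σx)(Σy)/n = 2734.9 − 2253.02 = 481.88
Syy = Σy² − (Σy)²/n = 1395 − 1185.8 = 209.2
R² = Sxy²/(Sxx·Syy) = (481.88)²/(1139.372·209.2) = 0.974206

0.974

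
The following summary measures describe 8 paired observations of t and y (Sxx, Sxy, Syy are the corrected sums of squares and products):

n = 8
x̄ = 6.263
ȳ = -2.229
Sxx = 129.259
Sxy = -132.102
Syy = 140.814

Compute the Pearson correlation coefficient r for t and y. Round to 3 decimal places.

-0.979

r = Sxy/√(Sxx·Syy) = -132.102/√(18201.476826) = -132.102/134.912849 = -0.979165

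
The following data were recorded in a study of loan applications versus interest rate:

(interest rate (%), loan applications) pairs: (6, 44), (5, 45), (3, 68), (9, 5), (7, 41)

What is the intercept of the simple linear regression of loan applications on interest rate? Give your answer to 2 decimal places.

98.50

n = 5, Σx = 30, Σy = 203, Σxy = 1025, Σx² = 200
Sxx = Σx² − (Σx)²/n = 200 − 180 = 20
Sxy = Σxy − (Σx)(Σy)/n = 1025 − 1218 = -193
b = Sxy/Sxx = -193/20 = -9.65
a = ȳ − b·x̄ = 40.6 − (-9.65)·6 = 98.5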